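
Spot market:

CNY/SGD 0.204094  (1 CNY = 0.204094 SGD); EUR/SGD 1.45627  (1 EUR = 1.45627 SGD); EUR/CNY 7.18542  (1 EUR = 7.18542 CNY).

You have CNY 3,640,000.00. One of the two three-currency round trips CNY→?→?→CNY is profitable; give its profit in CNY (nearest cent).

Profitable loop is CNY → SGD → EUR → CNY:
CNY 3,640,000.00 × 0.204094 = SGD 742,902.16
SGD 742,902.16 ÷ 1.45627 = EUR 510,140.40
EUR 510,140.40 × 7.18542 = CNY 3,665,573.03
Profit = CNY 3,665,573.03 − CNY 3,640,000.00

Profit: CNY 25,573.03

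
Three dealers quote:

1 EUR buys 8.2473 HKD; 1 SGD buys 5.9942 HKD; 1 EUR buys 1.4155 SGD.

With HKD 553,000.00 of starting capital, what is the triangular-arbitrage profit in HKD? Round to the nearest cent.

Profit: HKD 15,924.24

Profitable loop is HKD → EUR → SGD → HKD:
HKD 553,000.00 ÷ 8.2473 = EUR 67,052.25
EUR 67,052.25 × 1.4155 = SGD 94,912.46
SGD 94,912.46 × 5.9942 = HKD 568,924.24
Profit = HKD 568,924.24 − HKD 553,000.00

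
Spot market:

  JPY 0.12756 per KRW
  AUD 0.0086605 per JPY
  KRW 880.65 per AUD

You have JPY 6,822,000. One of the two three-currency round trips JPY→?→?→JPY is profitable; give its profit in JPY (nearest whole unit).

Profit: JPY 190,145

Profitable loop is JPY → KRW → AUD → JPY:
JPY 6,822,000 ÷ 0.12756 = KRW 53,480,715
KRW 53,480,715 ÷ 880.65 = AUD 60,728.68
AUD 60,728.68 ÷ 0.0086605 = JPY 7,012,145
Profit = JPY 7,012,145 − JPY 6,822,000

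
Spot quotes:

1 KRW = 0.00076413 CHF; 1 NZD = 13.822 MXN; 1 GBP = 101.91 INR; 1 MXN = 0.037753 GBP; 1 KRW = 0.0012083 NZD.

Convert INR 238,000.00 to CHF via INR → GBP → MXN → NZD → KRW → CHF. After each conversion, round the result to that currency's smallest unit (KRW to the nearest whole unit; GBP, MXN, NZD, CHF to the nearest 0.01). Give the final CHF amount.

INR 238,000.00 ÷ 101.91 = GBP 2,335.39
GBP 2,335.39 ÷ 0.037753 = MXN 61,859.72
MXN 61,859.72 ÷ 13.822 = NZD 4,475.45
NZD 4,475.45 ÷ 0.0012083 = KRW 3,703,923
KRW 3,703,923 × 0.00076413 = CHF 2,830.28

CHF 2,830.28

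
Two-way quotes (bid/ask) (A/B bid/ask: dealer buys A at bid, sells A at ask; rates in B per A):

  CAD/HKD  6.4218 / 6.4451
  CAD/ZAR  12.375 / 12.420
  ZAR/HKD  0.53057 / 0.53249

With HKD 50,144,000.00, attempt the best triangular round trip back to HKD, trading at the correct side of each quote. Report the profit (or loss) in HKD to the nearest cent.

Best loop HKD → CAD → ZAR → HKD:
HKD 50,144,000.00 ÷ 6.4451 (buy CAD at ask) = CAD 7,780,174.09
CAD 7,780,174.09 × 12.375 (sell CAD at bid) = ZAR 96,279,654.31
ZAR 96,279,654.31 × 0.53057 (sell ZAR at bid) = HKD 51,083,096.19

Net profit: HKD 939,096.19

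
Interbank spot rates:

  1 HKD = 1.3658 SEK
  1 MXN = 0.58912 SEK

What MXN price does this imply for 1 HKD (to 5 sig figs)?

HKD/MXN = 2.3184

1 HKD × 1.3658 = 1.3658 SEK
1.3658 SEK ÷ 0.58912 = 2.31837 MXN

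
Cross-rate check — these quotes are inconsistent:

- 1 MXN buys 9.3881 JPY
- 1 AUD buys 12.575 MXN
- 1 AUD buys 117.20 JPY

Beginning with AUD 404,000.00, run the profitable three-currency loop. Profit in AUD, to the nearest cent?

Profit: AUD 2,948.50

Profitable loop is AUD → MXN → JPY → AUD:
AUD 404,000.00 × 12.575 = MXN 5,080,300.00
MXN 5,080,300.00 × 9.3881 = JPY 47,694,364
JPY 47,694,364 ÷ 117.20 = AUD 406,948.50
Profit = AUD 406,948.50 − AUD 404,000.00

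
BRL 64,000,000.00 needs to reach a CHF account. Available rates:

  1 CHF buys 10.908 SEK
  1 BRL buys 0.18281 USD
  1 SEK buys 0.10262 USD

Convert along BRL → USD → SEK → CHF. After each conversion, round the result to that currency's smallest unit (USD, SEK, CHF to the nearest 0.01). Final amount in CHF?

CHF 10,452,081.39

BRL 64,000,000.00 × 0.18281 = USD 11,699,840.00
USD 11,699,840.00 ÷ 0.10262 = SEK 114,011,303.84
SEK 114,011,303.84 ÷ 10.908 = CHF 10,452,081.39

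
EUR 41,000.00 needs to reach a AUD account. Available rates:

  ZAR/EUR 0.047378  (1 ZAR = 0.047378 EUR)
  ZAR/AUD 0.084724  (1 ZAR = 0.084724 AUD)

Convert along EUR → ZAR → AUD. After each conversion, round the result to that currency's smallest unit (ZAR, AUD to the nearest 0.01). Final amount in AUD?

AUD 73,318.50

EUR 41,000.00 ÷ 0.047378 = ZAR 865,380.56
ZAR 865,380.56 × 0.084724 = AUD 73,318.50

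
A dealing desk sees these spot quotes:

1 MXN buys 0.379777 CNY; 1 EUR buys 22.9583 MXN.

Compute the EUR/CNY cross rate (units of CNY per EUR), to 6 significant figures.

1 EUR × 22.9583 = 22.9583 MXN
22.9583 MXN × 0.379777 = 8.71903 CNY

EUR/CNY = 8.71903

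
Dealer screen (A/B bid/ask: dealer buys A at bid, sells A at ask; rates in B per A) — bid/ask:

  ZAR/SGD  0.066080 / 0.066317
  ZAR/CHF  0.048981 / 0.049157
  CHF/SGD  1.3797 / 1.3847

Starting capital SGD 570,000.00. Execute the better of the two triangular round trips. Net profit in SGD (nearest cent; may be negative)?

Net profit: SGD 10,847.73

Best loop SGD → ZAR → CHF → SGD:
SGD 570,000.00 ÷ 0.066317 (buy ZAR at ask) = ZAR 8,595,081.20
ZAR 8,595,081.20 × 0.048981 (sell ZAR at bid) = CHF 420,995.67
CHF 420,995.67 × 1.3797 (sell CHF at bid) = SGD 580,847.73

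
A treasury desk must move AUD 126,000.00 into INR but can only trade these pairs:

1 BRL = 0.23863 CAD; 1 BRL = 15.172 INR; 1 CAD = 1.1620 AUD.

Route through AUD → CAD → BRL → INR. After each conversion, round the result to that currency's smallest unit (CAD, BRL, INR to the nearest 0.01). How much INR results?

AUD 126,000.00 ÷ 1.1620 = CAD 108,433.73
CAD 108,433.73 ÷ 0.23863 = BRL 454,401.08
BRL 454,401.08 × 15.172 = INR 6,894,173.19

INR 6,894,173.19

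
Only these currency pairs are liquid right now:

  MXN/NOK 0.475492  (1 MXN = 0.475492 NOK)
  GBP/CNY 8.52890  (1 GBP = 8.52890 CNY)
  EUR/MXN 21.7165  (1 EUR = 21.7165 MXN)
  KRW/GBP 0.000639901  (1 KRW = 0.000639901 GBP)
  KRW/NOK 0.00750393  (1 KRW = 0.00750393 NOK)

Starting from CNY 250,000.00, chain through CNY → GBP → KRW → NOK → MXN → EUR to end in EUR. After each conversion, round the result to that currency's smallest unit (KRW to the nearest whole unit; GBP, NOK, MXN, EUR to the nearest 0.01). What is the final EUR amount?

CNY 250,000.00 ÷ 8.52890 = GBP 29,312.10
GBP 29,312.10 ÷ 0.000639901 = KRW 45,807,242
KRW 45,807,242 × 0.00750393 = NOK 343,734.34
NOK 343,734.34 ÷ 0.475492 = MXN 722,902.47
MXN 722,902.47 ÷ 21.7165 = EUR 33,288.17

EUR 33,288.17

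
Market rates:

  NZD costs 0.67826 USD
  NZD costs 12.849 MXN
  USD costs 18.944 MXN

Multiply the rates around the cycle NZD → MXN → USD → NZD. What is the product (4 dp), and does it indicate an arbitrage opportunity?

Around NZD → MXN → USD → NZD: 1 × 12.849 ÷ 18.944 ÷ 0.67826 = 1.000003
Product ≈ 1 (deviation 0.000%, within rounding noise).

1.0000 (no arbitrage)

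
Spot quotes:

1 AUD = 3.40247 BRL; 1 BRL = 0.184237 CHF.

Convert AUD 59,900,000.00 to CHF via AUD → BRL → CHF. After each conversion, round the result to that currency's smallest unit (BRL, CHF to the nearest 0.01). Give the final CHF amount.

AUD 59,900,000.00 × 3.40247 = BRL 203,807,953.00
BRL 203,807,953.00 × 0.184237 = CHF 37,548,965.84

CHF 37,548,965.84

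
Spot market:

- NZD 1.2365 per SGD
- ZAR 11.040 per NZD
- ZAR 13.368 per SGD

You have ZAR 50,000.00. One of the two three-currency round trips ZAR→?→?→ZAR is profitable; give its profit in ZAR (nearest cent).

Profit: ZAR 1,058.35

Profitable loop is ZAR → SGD → NZD → ZAR:
ZAR 50,000.00 ÷ 13.368 = SGD 3,740.28
SGD 3,740.28 × 1.2365 = NZD 4,624.85
NZD 4,624.85 × 11.040 = ZAR 51,058.35
Profit = ZAR 51,058.35 − ZAR 50,000.00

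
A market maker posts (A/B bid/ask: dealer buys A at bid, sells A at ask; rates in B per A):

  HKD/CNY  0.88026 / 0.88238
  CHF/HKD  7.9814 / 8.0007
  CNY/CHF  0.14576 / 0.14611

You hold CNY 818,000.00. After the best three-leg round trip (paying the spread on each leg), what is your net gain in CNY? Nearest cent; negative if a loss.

Best loop CNY → CHF → HKD → CNY:
CNY 818,000.00 × 0.14576 (sell CNY at bid) = CHF 119,231.68
CHF 119,231.68 × 7.9814 (sell CHF at bid) = HKD 951,635.73
HKD 951,635.73 × 0.88026 (sell HKD at bid) = CNY 837,686.87

Net profit: CNY 19,686.87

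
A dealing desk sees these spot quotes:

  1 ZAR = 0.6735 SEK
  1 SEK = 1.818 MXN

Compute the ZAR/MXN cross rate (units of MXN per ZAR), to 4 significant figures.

1 ZAR × 0.6735 = 0.6735 SEK
0.6735 SEK × 1.818 = 1.22442 MXN

ZAR/MXN = 1.224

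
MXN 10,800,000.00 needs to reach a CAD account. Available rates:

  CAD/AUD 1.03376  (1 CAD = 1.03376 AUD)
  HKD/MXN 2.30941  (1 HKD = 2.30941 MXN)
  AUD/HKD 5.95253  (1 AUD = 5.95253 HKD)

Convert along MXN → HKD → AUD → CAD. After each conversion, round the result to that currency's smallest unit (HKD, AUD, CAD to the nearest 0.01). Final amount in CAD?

MXN 10,800,000.00 ÷ 2.30941 = HKD 4,676,519.11
HKD 4,676,519.11 ÷ 5.95253 = AUD 785,635.54
AUD 785,635.54 ÷ 1.03376 = CAD 759,978.66

CAD 759,978.66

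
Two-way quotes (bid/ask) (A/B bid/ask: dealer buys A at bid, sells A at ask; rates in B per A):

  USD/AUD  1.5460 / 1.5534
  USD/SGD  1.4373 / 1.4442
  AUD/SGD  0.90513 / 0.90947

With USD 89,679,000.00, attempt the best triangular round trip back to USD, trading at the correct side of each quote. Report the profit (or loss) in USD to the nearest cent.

Best loop USD → SGD → AUD → USD:
USD 89,679,000.00 × 1.4373 (sell USD at bid) = SGD 128,895,626.70
SGD 128,895,626.70 ÷ 0.90947 (buy AUD at ask) = AUD 141,726,089.59
AUD 141,726,089.59 ÷ 1.5534 (buy USD at ask) = USD 91,236,056.13

Net profit: USD 1,557,056.13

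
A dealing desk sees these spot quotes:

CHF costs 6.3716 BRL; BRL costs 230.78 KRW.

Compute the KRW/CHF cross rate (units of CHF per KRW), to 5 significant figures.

1 KRW ÷ 230.78 = 0.00433313 BRL
0.00433313 BRL ÷ 6.3716 = 0.00068007 CHF

KRW/CHF = 0.00068007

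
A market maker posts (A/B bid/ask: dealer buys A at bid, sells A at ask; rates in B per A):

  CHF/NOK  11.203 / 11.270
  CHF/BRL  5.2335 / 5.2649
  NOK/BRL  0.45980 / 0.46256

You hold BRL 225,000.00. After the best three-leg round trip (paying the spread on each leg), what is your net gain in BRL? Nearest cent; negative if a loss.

Best loop BRL → NOK → CHF → BRL:
BRL 225,000.00 ÷ 0.46256 (buy NOK at ask) = NOK 486,423.38
NOK 486,423.38 ÷ 11.270 (buy CHF at ask) = CHF 43,160.90
CHF 43,160.90 × 5.2335 (sell CHF at bid) = BRL 225,882.59

Net profit: BRL 882.59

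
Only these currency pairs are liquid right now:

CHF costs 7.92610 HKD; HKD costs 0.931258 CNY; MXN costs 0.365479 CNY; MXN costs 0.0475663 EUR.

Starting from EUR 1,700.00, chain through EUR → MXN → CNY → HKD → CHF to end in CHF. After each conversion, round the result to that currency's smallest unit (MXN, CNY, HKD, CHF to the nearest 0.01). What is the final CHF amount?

EUR 1,700.00 ÷ 0.0475663 = MXN 35,739.59
MXN 35,739.59 × 0.365479 = CNY 13,062.07
CNY 13,062.07 ÷ 0.931258 = HKD 14,026.26
HKD 14,026.26 ÷ 7.92610 = CHF 1,769.63

CHF 1,769.63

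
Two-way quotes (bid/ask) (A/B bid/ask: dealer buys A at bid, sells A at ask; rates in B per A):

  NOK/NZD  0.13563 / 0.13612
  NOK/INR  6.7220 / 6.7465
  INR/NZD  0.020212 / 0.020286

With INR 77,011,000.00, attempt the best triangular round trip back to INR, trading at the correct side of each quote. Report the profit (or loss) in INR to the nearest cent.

Best loop INR → NZD → NOK → INR:
INR 77,011,000.00 × 0.020212 (sell INR at bid) = NZD 1,556,546.33
NZD 1,556,546.33 ÷ 0.13612 (buy NOK at ask) = NOK 11,435,103.82
NOK 11,435,103.82 × 6.7220 (sell NOK at bid) = INR 76,866,767.88

Net result: INR -144,232.12 (no profitable arbitrage after spreads)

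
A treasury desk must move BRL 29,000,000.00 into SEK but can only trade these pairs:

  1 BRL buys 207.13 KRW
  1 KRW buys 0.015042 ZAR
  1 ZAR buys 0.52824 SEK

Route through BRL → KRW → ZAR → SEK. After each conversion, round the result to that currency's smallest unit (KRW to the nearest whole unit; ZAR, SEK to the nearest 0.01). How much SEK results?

BRL 29,000,000.00 × 207.13 = KRW 6,006,770,000
KRW 6,006,770,000 × 0.015042 = ZAR 90,353,834.34
ZAR 90,353,834.34 × 0.52824 = SEK 47,728,509.45

SEK 47,728,509.45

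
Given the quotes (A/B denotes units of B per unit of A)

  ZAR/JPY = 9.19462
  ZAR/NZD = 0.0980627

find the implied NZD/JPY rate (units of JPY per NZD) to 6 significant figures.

1 NZD ÷ 0.0980627 = 10.1976 ZAR
10.1976 ZAR × 9.19462 = 93.7627 JPY

NZD/JPY = 93.7627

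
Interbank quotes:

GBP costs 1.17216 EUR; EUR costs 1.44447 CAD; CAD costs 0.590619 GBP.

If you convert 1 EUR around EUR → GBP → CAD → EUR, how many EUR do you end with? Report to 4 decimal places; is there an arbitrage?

Around EUR → GBP → CAD → EUR: 1 ÷ 1.17216 ÷ 0.590619 ÷ 1.44447 = 0.999993
Product ≈ 1 (deviation 0.001%, within rounding noise).

1.0000 (no arbitrage)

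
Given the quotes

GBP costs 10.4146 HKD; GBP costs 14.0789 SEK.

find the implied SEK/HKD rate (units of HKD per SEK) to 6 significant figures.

1 SEK ÷ 14.0789 = 0.0710283 GBP
0.0710283 GBP × 10.4146 = 0.739731 HKD

SEK/HKD = 0.739731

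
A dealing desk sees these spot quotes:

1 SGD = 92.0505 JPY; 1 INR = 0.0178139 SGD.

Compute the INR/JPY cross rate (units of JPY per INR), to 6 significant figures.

INR/JPY = 1.63978

1 INR × 0.0178139 = 0.0178139 SGD
0.0178139 SGD × 92.0505 = 1.63978 JPY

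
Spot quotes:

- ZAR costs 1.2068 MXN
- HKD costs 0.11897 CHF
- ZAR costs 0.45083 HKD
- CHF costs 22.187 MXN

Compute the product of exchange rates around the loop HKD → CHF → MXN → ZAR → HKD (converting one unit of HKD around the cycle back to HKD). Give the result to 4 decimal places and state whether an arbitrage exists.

Around HKD → CHF → MXN → ZAR → HKD: 1 × 0.11897 × 22.187 ÷ 1.2068 × 0.45083 = 0.986083
Product < 1; profitable direction is HKD → ZAR → MXN → CHF → HKD.

0.9861 (arbitrage exists)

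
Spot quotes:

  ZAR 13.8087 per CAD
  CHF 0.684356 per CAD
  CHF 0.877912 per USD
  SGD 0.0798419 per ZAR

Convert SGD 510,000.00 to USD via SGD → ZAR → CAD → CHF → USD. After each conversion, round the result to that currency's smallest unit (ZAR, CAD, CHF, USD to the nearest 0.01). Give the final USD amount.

SGD 510,000.00 ÷ 0.0798419 = ZAR 6,387,623.54
ZAR 6,387,623.54 ÷ 13.8087 = CAD 462,579.64
CAD 462,579.64 × 0.684356 = CHF 316,569.15
CHF 316,569.15 ÷ 0.877912 = USD 360,593.26

USD 360,593.26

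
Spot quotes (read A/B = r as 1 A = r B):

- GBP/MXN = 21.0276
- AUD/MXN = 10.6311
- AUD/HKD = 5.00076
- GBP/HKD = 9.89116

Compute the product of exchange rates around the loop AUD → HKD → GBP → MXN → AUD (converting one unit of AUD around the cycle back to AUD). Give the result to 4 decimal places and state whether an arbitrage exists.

1.0000 (no arbitrage)

Around AUD → HKD → GBP → MXN → AUD: 1 × 5.00076 ÷ 9.89116 × 21.0276 ÷ 10.6311 = 1.000001
Product ≈ 1 (deviation 0.000%, within rounding noise).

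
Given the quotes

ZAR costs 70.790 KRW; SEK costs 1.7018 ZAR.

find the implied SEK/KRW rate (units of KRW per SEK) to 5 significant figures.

SEK/KRW = 120.47

1 SEK × 1.7018 = 1.7018 ZAR
1.7018 ZAR × 70.790 = 120.47 KRW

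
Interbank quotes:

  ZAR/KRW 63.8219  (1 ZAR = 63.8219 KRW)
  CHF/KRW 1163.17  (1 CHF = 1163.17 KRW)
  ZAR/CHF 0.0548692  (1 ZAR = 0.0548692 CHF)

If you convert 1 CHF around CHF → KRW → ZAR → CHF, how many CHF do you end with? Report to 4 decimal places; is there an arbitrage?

Around CHF → KRW → ZAR → CHF: 1 × 1163.17 ÷ 63.8219 × 0.0548692 = 1.000005
Product ≈ 1 (deviation 0.000%, within rounding noise).

1.0000 (no arbitrage)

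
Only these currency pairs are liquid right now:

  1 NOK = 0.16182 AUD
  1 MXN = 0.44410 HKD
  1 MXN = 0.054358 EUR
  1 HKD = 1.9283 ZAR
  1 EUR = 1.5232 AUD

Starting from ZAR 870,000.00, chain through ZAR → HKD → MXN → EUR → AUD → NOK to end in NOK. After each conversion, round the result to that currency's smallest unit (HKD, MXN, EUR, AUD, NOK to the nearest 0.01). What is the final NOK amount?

NOK 519,818.87

ZAR 870,000.00 ÷ 1.9283 = HKD 451,174.61
HKD 451,174.61 ÷ 0.44410 = MXN 1,015,930.22
MXN 1,015,930.22 × 0.054358 = EUR 55,223.93
EUR 55,223.93 × 1.5232 = AUD 84,117.09
AUD 84,117.09 ÷ 0.16182 = NOK 519,818.87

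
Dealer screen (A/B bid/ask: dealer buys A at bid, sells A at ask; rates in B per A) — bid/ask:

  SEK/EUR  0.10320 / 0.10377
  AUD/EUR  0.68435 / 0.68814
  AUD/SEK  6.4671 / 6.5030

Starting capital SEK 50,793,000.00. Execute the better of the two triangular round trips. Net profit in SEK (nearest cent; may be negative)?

Net profit: SEK 717,594.86

Best loop SEK → AUD → EUR → SEK:
SEK 50,793,000.00 ÷ 6.5030 (buy AUD at ask) = AUD 7,810,702.75
AUD 7,810,702.75 × 0.68435 (sell AUD at bid) = EUR 5,345,254.43
EUR 5,345,254.43 ÷ 0.10377 (buy SEK at ask) = SEK 51,510,594.86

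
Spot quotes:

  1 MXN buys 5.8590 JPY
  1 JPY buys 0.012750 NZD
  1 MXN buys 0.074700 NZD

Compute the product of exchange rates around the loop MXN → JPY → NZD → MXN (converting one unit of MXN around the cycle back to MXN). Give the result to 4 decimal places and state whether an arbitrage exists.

1.0000 (no arbitrage)

Around MXN → JPY → NZD → MXN: 1 × 5.8590 × 0.012750 ÷ 0.074700 = 1.000030
Product ≈ 1 (deviation 0.003%, within rounding noise).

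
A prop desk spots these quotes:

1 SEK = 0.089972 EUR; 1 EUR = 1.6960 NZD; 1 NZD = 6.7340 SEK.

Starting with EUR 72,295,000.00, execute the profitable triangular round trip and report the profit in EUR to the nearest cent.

Profitable loop is EUR → NZD → SEK → EUR:
EUR 72,295,000.00 × 1.6960 = NZD 122,612,320.00
NZD 122,612,320.00 × 6.7340 = SEK 825,671,362.88
SEK 825,671,362.88 × 0.089972 = EUR 74,287,303.86
Profit = EUR 74,287,303.86 − EUR 72,295,000.00

Profit: EUR 1,992,303.86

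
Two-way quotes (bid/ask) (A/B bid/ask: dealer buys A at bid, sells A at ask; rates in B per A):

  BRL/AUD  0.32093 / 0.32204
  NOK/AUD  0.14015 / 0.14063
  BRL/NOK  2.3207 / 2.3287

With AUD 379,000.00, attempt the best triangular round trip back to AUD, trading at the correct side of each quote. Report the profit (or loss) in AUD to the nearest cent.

Net profit: AUD 3,773.18

Best loop AUD → BRL → NOK → AUD:
AUD 379,000.00 ÷ 0.32204 (buy BRL at ask) = BRL 1,176,872.44
BRL 1,176,872.44 × 2.3207 (sell BRL at bid) = NOK 2,731,167.87
NOK 2,731,167.87 × 0.14015 (sell NOK at bid) = AUD 382,773.18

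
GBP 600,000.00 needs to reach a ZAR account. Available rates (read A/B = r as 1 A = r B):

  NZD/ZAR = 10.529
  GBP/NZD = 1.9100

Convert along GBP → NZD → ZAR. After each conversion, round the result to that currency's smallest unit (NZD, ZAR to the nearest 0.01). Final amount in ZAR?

GBP 600,000.00 × 1.9100 = NZD 1,146,000.00
NZD 1,146,000.00 × 10.529 = ZAR 12,066,234.00

ZAR 12,066,234.00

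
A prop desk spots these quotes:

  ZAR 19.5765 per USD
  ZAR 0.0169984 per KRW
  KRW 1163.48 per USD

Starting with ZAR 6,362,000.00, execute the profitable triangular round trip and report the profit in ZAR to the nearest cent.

Profit: ZAR 65,255.77

Profitable loop is ZAR → USD → KRW → ZAR:
ZAR 6,362,000.00 ÷ 19.5765 = USD 324,981.48
USD 324,981.48 × 1163.48 = KRW 378,109,456
KRW 378,109,456 × 0.0169984 = ZAR 6,427,255.77
Profit = ZAR 6,427,255.77 − ZAR 6,362,000.00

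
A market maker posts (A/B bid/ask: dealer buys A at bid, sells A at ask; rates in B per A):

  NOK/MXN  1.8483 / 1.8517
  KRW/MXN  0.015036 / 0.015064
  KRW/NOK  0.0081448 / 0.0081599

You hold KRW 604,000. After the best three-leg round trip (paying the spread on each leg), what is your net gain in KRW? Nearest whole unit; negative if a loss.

Best loop KRW → NOK → MXN → KRW:
KRW 604,000 × 0.0081448 (sell KRW at bid) = NOK 4,919.46
NOK 4,919.46 × 1.8483 (sell NOK at bid) = MXN 9,092.64
MXN 9,092.64 ÷ 0.015064 (buy KRW at ask) = KRW 603,600

Net result: KRW -400 (no profitable arbitrage after spreads)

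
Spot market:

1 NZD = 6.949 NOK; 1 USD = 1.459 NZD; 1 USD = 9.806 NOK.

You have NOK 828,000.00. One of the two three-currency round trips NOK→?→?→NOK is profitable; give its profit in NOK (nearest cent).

Profitable loop is NOK → USD → NZD → NOK:
NOK 828,000.00 ÷ 9.806 = USD 84,438.10
USD 84,438.10 × 1.459 = NZD 123,195.19
NZD 123,195.19 × 6.949 = NOK 856,083.35
Profit = NOK 856,083.35 − NOK 828,000.00

Profit: NOK 28,083.35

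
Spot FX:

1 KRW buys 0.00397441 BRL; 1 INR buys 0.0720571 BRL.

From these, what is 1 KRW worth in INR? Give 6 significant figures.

KRW/INR = 0.0551564

1 KRW × 0.00397441 = 0.00397441 BRL
0.00397441 BRL ÷ 0.0720571 = 0.0551564 INR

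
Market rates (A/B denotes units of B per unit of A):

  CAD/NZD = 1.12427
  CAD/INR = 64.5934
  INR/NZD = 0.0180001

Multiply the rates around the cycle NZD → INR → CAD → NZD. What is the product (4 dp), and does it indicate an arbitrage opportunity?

0.9670 (arbitrage exists)

Around NZD → INR → CAD → NZD: 1 ÷ 0.0180001 ÷ 64.5934 × 1.12427 = 0.966958
Product < 1; profitable direction is NZD → CAD → INR → NZD.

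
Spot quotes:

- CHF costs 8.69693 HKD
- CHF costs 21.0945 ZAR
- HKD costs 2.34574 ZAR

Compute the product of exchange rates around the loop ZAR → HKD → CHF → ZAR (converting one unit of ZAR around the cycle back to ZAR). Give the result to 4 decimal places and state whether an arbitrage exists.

Around ZAR → HKD → CHF → ZAR: 1 ÷ 2.34574 ÷ 8.69693 × 21.0945 = 1.034007
Product > 1; profitable direction is ZAR → HKD → CHF → ZAR.

1.0340 (arbitrage exists)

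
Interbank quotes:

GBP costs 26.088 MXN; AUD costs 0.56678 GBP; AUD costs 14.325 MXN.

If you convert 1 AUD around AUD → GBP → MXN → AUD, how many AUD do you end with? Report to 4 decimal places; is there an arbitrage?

1.0322 (arbitrage exists)

Around AUD → GBP → MXN → AUD: 1 × 0.56678 × 26.088 ÷ 14.325 = 1.032192
Product > 1; profitable direction is AUD → GBP → MXN → AUD.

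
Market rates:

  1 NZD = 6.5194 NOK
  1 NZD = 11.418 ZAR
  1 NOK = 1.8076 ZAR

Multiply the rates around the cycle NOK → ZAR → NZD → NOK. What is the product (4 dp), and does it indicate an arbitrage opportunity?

Around NOK → ZAR → NZD → NOK: 1 × 1.8076 ÷ 11.418 × 6.5194 = 1.032096
Product > 1; profitable direction is NOK → ZAR → NZD → NOK.

1.0321 (arbitrage exists)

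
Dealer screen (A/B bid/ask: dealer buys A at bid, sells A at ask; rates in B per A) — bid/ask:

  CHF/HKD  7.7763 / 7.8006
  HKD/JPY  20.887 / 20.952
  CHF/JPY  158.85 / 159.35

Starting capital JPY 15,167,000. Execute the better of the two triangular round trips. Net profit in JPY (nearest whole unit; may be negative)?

Best loop JPY → CHF → HKD → JPY:
JPY 15,167,000 ÷ 159.35 (buy CHF at ask) = CHF 95,180.42
CHF 95,180.42 × 7.7763 (sell CHF at bid) = HKD 740,151.50
HKD 740,151.50 × 20.887 (sell HKD at bid) = JPY 15,459,544

Net profit: JPY 292,544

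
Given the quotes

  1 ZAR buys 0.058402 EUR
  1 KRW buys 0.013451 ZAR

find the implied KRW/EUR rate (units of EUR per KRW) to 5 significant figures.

KRW/EUR = 0.00078557

1 KRW × 0.013451 = 0.013451 ZAR
0.013451 ZAR × 0.058402 = 0.000785565 EUR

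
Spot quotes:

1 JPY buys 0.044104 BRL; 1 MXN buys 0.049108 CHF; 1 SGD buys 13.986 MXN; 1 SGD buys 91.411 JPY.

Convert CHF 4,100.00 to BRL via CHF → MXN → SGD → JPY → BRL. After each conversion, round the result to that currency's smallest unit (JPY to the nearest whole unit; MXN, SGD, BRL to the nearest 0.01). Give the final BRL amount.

CHF 4,100.00 ÷ 0.049108 = MXN 83,489.45
MXN 83,489.45 ÷ 13.986 = SGD 5,969.50
SGD 5,969.50 × 91.411 = JPY 545,678
JPY 545,678 × 0.044104 = BRL 24,066.58

BRL 24,066.58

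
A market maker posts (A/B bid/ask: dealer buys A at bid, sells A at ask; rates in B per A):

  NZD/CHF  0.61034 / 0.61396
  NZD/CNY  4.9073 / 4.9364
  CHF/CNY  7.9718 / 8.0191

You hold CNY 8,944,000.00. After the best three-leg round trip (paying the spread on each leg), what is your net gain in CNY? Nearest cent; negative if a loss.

Best loop CNY → CHF → NZD → CNY:
CNY 8,944,000.00 ÷ 8.0191 (buy CHF at ask) = CHF 1,115,337.13
CHF 1,115,337.13 ÷ 0.61396 (buy NZD at ask) = NZD 1,816,628.34
NZD 1,816,628.34 × 4.9073 (sell NZD at bid) = CNY 8,914,740.23

Net result: CNY -29,259.77 (no profitable arbitrage after spreads)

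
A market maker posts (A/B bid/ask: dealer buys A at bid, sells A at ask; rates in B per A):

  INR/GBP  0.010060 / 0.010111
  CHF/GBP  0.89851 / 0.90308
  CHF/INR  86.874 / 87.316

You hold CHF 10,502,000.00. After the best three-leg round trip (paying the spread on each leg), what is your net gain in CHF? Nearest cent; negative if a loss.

Best loop CHF → GBP → INR → CHF:
CHF 10,502,000.00 × 0.89851 (sell CHF at bid) = GBP 9,436,152.02
GBP 9,436,152.02 ÷ 0.010111 (buy INR at ask) = INR 933,256,059.74
INR 933,256,059.74 ÷ 87.316 (buy CHF at ask) = CHF 10,688,259.42

Net profit: CHF 186,259.42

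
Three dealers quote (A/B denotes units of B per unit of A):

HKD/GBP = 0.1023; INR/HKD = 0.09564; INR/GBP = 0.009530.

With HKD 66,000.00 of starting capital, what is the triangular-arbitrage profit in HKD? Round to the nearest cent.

Profit: HKD 1,758.88

Profitable loop is HKD → GBP → INR → HKD:
HKD 66,000.00 × 0.1023 = GBP 6,751.80
GBP 6,751.80 ÷ 0.009530 = INR 708,478.49
INR 708,478.49 × 0.09564 = HKD 67,758.88
Profit = HKD 67,758.88 − HKD 66,000.00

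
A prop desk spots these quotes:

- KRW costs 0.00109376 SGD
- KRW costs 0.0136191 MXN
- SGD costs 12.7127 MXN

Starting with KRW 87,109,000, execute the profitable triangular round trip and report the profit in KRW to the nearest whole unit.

Profit: KRW 1,826,357

Profitable loop is KRW → SGD → MXN → KRW:
KRW 87,109,000 × 0.00109376 = SGD 95,276.34
SGD 95,276.34 × 12.7127 = MXN 1,211,219.53
MXN 1,211,219.53 ÷ 0.0136191 = KRW 88,935,357
Profit = KRW 88,935,357 − KRW 87,109,000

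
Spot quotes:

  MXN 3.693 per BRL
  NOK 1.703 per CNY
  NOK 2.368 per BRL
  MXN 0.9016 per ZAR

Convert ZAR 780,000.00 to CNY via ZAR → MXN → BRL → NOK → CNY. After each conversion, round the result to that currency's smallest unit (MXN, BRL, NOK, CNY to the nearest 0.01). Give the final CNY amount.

ZAR 780,000.00 × 0.9016 = MXN 703,248.00
MXN 703,248.00 ÷ 3.693 = BRL 190,427.29
BRL 190,427.29 × 2.368 = NOK 450,931.82
NOK 450,931.82 ÷ 1.703 = CNY 264,786.74

CNY 264,786.74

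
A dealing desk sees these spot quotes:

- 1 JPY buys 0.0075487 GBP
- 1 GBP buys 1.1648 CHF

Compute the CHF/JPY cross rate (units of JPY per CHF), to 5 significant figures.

CHF/JPY = 113.73

1 CHF ÷ 1.1648 = 0.858516 GBP
0.858516 GBP ÷ 0.0075487 = 113.73 JPY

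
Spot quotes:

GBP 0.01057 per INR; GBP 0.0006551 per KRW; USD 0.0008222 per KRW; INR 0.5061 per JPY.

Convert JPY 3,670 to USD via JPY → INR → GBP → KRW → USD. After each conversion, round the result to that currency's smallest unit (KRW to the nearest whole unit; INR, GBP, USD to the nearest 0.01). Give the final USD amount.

JPY 3,670 × 0.5061 = INR 1,857.39
INR 1,857.39 × 0.01057 = GBP 19.63
GBP 19.63 ÷ 0.0006551 = KRW 29,965
KRW 29,965 × 0.0008222 = USD 24.64

USD 24.64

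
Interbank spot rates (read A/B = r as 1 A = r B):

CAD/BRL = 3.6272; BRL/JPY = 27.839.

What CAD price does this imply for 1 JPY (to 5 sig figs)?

JPY/CAD = 0.0099032

1 JPY ÷ 27.839 = 0.0359208 BRL
0.0359208 BRL ÷ 3.6272 = 0.00990318 CAD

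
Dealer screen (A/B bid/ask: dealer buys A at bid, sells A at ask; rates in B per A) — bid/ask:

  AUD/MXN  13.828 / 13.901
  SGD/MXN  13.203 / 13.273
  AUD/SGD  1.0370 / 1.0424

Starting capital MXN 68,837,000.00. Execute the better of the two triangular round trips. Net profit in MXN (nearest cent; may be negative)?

Net result: MXN -38,683.88 (no profitable arbitrage after spreads)

Best loop MXN → SGD → AUD → MXN:
MXN 68,837,000.00 ÷ 13.273 (buy SGD at ask) = SGD 5,186,242.75
SGD 5,186,242.75 ÷ 1.0424 (buy AUD at ask) = AUD 4,975,290.43
AUD 4,975,290.43 × 13.828 (sell AUD at bid) = MXN 68,798,316.12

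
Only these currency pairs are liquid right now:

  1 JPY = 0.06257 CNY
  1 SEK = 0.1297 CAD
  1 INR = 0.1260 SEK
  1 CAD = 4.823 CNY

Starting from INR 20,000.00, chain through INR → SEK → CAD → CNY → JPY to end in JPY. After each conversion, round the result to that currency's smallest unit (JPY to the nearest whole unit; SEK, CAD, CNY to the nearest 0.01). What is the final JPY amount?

JPY 25,193

INR 20,000.00 × 0.1260 = SEK 2,520.00
SEK 2,520.00 × 0.1297 = CAD 326.84
CAD 326.84 × 4.823 = CNY 1,576.35
CNY 1,576.35 ÷ 0.06257 = JPY 25,193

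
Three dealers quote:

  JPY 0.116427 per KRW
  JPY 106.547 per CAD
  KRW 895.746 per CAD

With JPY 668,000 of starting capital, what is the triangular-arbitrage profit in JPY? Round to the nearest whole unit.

Profitable loop is JPY → KRW → CAD → JPY:
JPY 668,000 ÷ 0.116427 = KRW 5,737,501
KRW 5,737,501 ÷ 895.746 = CAD 6,405.28
CAD 6,405.28 × 106.547 = JPY 682,463
Profit = JPY 682,463 − JPY 668,000

Profit: JPY 14,463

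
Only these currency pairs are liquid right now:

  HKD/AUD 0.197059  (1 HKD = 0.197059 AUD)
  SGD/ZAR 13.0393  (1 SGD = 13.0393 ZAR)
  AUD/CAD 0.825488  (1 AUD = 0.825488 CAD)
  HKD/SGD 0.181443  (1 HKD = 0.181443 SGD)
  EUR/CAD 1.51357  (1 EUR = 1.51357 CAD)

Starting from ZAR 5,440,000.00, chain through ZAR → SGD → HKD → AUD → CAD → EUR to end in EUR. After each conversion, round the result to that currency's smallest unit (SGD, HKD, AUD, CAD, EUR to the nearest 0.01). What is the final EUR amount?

EUR 247,120.59

ZAR 5,440,000.00 ÷ 13.0393 = SGD 417,200.31
SGD 417,200.31 ÷ 0.181443 = HKD 2,299,346.41
HKD 2,299,346.41 × 0.197059 = AUD 453,106.90
AUD 453,106.90 × 0.825488 = CAD 374,034.31
CAD 374,034.31 ÷ 1.51357 = EUR 247,120.59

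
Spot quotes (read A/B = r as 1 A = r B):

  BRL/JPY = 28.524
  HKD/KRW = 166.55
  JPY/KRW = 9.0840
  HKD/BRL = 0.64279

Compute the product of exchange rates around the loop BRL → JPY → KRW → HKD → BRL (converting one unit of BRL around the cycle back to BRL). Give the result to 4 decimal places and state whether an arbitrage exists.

1.0000 (no arbitrage)

Around BRL → JPY → KRW → HKD → BRL: 1 × 28.524 × 9.0840 ÷ 166.55 × 0.64279 = 1.000028
Product ≈ 1 (deviation 0.003%, within rounding noise).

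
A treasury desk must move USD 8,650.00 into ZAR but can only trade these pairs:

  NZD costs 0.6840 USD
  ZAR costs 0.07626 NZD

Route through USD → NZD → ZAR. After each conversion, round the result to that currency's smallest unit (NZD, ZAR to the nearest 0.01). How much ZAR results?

USD 8,650.00 ÷ 0.6840 = NZD 12,646.20
NZD 12,646.20 ÷ 0.07626 = ZAR 165,830.06

ZAR 165,830.06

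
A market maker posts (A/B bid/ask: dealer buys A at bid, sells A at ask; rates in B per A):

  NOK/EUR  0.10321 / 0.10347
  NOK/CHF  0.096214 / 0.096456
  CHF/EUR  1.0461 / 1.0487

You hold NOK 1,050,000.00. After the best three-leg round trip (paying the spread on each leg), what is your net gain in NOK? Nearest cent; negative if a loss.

Net profit: NOK 21,348.00

Best loop NOK → EUR → CHF → NOK:
NOK 1,050,000.00 × 0.10321 (sell NOK at bid) = EUR 108,370.50
EUR 108,370.50 ÷ 1.0487 (buy CHF at ask) = CHF 103,337.94
CHF 103,337.94 ÷ 0.096456 (buy NOK at ask) = NOK 1,071,348.00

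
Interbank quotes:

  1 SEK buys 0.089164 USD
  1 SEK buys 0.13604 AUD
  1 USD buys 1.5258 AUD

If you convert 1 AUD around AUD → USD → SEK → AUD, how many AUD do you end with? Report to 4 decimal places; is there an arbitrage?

Around AUD → USD → SEK → AUD: 1 ÷ 1.5258 ÷ 0.089164 × 0.13604 = 0.999953
Product ≈ 1 (deviation 0.005%, within rounding noise).

1.0000 (no arbitrage)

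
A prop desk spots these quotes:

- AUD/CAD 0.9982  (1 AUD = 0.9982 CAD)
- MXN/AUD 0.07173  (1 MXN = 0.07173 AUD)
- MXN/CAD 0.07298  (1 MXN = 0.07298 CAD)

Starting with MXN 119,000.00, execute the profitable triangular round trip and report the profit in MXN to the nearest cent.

Profitable loop is MXN → CAD → AUD → MXN:
MXN 119,000.00 × 0.07298 = CAD 8,684.62
CAD 8,684.62 ÷ 0.9982 = AUD 8,700.28
AUD 8,700.28 ÷ 0.07173 = MXN 121,292.07
Profit = MXN 121,292.07 − MXN 119,000.00

Profit: MXN 2,292.07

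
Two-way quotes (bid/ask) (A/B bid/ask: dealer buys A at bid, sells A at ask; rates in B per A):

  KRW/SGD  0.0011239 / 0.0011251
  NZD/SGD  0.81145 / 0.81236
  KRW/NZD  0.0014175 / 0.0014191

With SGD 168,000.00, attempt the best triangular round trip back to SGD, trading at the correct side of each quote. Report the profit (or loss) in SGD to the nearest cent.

Best loop SGD → KRW → NZD → SGD:
SGD 168,000.00 ÷ 0.0011251 (buy KRW at ask) = KRW 149,320,060
KRW 149,320,060 × 0.0014175 (sell KRW at bid) = NZD 211,661.19
NZD 211,661.19 × 0.81145 (sell NZD at bid) = SGD 171,752.47

Net profit: SGD 3,752.47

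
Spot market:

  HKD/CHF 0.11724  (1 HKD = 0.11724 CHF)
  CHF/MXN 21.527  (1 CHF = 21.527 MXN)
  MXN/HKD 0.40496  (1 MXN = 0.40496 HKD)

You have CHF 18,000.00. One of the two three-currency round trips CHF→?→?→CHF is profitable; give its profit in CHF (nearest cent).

Profitable loop is CHF → MXN → HKD → CHF:
CHF 18,000.00 × 21.527 = MXN 387,486.00
MXN 387,486.00 × 0.40496 = HKD 156,916.33
HKD 156,916.33 × 0.11724 = CHF 18,396.87
Profit = CHF 18,396.87 − CHF 18,000.00

Profit: CHF 396.87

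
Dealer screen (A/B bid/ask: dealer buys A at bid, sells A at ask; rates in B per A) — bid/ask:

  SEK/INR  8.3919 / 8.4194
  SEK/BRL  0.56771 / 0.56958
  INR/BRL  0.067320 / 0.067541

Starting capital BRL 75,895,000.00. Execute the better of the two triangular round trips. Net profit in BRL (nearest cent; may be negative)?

Net result: BRL -126,082.94 (no profitable arbitrage after spreads)

Best loop BRL → INR → SEK → BRL:
BRL 75,895,000.00 ÷ 0.067541 (buy INR at ask) = INR 1,123,687,834.06
INR 1,123,687,834.06 ÷ 8.4194 (buy SEK at ask) = SEK 133,464,122.63
SEK 133,464,122.63 × 0.56771 (sell SEK at bid) = BRL 75,768,917.06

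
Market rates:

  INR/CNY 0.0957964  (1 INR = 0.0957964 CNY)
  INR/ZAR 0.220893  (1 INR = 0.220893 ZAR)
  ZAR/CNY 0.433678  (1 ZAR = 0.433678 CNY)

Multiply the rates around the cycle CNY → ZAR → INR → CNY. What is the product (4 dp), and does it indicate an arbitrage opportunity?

1.0000 (no arbitrage)

Around CNY → ZAR → INR → CNY: 1 ÷ 0.433678 ÷ 0.220893 × 0.0957964 = 1.000000
Product ≈ 1 (deviation 0.000%, within rounding noise).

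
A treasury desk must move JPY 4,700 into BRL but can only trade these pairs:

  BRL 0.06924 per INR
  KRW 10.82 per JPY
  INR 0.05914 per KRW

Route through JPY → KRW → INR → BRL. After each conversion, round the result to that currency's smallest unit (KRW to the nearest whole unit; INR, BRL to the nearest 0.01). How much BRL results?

JPY 4,700 × 10.82 = KRW 50,854
KRW 50,854 × 0.05914 = INR 3,007.51
INR 3,007.51 × 0.06924 = BRL 208.24

BRL 208.24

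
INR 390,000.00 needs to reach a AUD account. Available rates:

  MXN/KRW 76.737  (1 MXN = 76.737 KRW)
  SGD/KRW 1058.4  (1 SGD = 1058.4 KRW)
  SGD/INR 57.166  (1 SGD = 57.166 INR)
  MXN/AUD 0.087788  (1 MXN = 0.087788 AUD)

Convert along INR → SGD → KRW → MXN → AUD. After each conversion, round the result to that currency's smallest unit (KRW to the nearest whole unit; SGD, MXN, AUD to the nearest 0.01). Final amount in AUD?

AUD 8,260.52

INR 390,000.00 ÷ 57.166 = SGD 6,822.24
SGD 6,822.24 × 1058.4 = KRW 7,220,659
KRW 7,220,659 ÷ 76.737 = MXN 94,096.19
MXN 94,096.19 × 0.087788 = AUD 8,260.52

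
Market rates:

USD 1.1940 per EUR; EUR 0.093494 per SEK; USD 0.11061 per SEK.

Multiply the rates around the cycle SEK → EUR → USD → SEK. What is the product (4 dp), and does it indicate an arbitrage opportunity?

Around SEK → EUR → USD → SEK: 1 × 0.093494 × 1.1940 ÷ 0.11061 = 1.009238
Product > 1; profitable direction is SEK → EUR → USD → SEK.

1.0092 (arbitrage exists)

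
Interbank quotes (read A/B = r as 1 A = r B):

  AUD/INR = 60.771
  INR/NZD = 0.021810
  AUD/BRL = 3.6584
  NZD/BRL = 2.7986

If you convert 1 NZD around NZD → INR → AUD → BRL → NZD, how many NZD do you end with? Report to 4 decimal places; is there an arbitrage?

0.9863 (arbitrage exists)

Around NZD → INR → AUD → BRL → NZD: 1 ÷ 0.021810 ÷ 60.771 × 3.6584 ÷ 2.7986 = 0.986276
Product < 1; profitable direction is NZD → BRL → AUD → INR → NZD.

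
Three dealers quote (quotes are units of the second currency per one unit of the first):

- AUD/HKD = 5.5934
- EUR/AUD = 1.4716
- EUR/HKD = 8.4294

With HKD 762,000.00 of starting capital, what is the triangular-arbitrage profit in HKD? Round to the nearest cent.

Profit: HKD 18,343.79

Profitable loop is HKD → AUD → EUR → HKD:
HKD 762,000.00 ÷ 5.5934 = AUD 136,231.99
AUD 136,231.99 ÷ 1.4716 = EUR 92,574.06
EUR 92,574.06 × 8.4294 = HKD 780,343.79
Profit = HKD 780,343.79 − HKD 762,000.00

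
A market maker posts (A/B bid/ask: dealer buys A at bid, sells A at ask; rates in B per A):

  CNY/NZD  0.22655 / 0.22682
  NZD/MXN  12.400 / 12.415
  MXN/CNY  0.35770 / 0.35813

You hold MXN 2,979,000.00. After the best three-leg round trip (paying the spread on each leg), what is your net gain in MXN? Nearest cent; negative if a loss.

Net profit: MXN 14,471.96

Best loop MXN → CNY → NZD → MXN:
MXN 2,979,000.00 × 0.35770 (sell MXN at bid) = CNY 1,065,588.30
CNY 1,065,588.30 × 0.22655 (sell CNY at bid) = NZD 241,409.03
NZD 241,409.03 × 12.400 (sell NZD at bid) = MXN 2,993,471.96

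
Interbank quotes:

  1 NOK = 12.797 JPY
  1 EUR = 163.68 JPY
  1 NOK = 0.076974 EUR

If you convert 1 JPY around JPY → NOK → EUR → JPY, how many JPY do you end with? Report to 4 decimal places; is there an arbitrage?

Around JPY → NOK → EUR → JPY: 1 ÷ 12.797 × 0.076974 × 163.68 = 0.984536
Product < 1; profitable direction is JPY → EUR → NOK → JPY.

0.9845 (arbitrage exists)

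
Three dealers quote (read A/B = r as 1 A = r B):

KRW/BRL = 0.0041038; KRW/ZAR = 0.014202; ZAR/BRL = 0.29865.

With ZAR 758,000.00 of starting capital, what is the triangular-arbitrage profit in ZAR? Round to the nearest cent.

Profit: ZAR 25,420.71

Profitable loop is ZAR → BRL → KRW → ZAR:
ZAR 758,000.00 × 0.29865 = BRL 226,376.70
BRL 226,376.70 ÷ 0.0041038 = KRW 55,162,703
KRW 55,162,703 × 0.014202 = ZAR 783,420.71
Profit = ZAR 783,420.71 − ZAR 758,000.00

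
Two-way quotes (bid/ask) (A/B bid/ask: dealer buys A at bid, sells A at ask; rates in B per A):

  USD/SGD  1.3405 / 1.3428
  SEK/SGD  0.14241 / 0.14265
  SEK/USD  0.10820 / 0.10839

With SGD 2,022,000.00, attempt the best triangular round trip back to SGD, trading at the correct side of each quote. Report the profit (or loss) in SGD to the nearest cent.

Best loop SGD → SEK → USD → SGD:
SGD 2,022,000.00 ÷ 0.14265 (buy SEK at ask) = SEK 14,174,553.10
SEK 14,174,553.10 × 0.10820 (sell SEK at bid) = USD 1,533,686.65
USD 1,533,686.65 × 1.3405 (sell USD at bid) = SGD 2,055,906.95

Net profit: SGD 33,906.95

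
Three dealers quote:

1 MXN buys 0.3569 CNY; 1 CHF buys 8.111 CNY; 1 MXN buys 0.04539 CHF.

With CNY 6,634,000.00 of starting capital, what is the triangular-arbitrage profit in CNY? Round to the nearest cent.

Profit: CNY 209,267.29

Profitable loop is CNY → MXN → CHF → CNY:
CNY 6,634,000.00 ÷ 0.3569 = MXN 18,587,839.73
MXN 18,587,839.73 × 0.04539 = CHF 843,702.05
CHF 843,702.05 × 8.111 = CNY 6,843,267.29
Profit = CNY 6,843,267.29 − CNY 6,634,000.00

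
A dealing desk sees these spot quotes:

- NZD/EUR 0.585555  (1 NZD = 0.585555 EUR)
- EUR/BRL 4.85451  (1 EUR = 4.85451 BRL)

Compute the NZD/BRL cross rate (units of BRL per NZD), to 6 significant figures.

1 NZD × 0.585555 = 0.585555 EUR
0.585555 EUR × 4.85451 = 2.84258 BRL

NZD/BRL = 2.84258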